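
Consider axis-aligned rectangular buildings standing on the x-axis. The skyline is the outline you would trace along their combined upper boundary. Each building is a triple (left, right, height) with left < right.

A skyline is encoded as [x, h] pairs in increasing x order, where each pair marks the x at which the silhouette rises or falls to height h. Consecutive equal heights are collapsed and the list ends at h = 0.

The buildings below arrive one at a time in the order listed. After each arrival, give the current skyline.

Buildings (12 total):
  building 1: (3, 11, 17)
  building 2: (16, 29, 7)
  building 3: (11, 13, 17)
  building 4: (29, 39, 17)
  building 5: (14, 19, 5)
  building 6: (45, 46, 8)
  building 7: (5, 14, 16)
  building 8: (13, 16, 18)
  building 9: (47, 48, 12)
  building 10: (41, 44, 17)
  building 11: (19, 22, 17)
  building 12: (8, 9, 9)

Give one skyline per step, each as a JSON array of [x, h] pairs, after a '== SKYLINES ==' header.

== SKYLINES ==
[[3,17],[11,0]]
[[3,17],[11,0],[16,7],[29,0]]
[[3,17],[13,0],[16,7],[29,0]]
[[3,17],[13,0],[16,7],[29,17],[39,0]]
[[3,17],[13,0],[14,5],[16,7],[29,17],[39,0]]
[[3,17],[13,0],[14,5],[16,7],[29,17],[39,0],[45,8],[46,0]]
[[3,17],[13,16],[14,5],[16,7],[29,17],[39,0],[45,8],[46,0]]
[[3,17],[13,18],[16,7],[29,17],[39,0],[45,8],[46,0]]
[[3,17],[13,18],[16,7],[29,17],[39,0],[45,8],[46,0],[47,12],[48,0]]
[[3,17],[13,18],[16,7],[29,17],[39,0],[41,17],[44,0],[45,8],[46,0],[47,12],[48,0]]
[[3,17],[13,18],[16,7],[19,17],[22,7],[29,17],[39,0],[41,17],[44,0],[45,8],[46,0],[47,12],[48,0]]
[[3,17],[13,18],[16,7],[19,17],[22,7],[29,17],[39,0],[41,17],[44,0],[45,8],[46,0],[47,12],[48,0]]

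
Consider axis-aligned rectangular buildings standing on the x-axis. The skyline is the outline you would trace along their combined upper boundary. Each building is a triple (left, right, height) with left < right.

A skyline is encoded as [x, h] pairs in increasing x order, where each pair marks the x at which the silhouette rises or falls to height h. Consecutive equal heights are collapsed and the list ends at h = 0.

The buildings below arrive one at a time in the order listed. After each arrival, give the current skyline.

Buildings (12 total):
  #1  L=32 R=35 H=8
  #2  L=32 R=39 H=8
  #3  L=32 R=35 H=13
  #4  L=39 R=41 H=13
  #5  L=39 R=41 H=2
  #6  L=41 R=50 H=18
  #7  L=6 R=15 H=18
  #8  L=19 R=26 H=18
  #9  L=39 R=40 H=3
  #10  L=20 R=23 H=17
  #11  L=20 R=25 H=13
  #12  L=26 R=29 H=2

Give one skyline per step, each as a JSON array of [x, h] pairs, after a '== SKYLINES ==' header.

== SKYLINES ==
[[32,8],[35,0]]
[[32,8],[39,0]]
[[32,13],[35,8],[39,0]]
[[32,13],[35,8],[39,13],[41,0]]
[[32,13],[35,8],[39,13],[41,0]]
[[32,13],[35,8],[39,13],[41,18],[50,0]]
[[6,18],[15,0],[32,13],[35,8],[39,13],[41,18],[50,0]]
[[6,18],[15,0],[19,18],[26,0],[32,13],[35,8],[39,13],[41,18],[50,0]]
[[6,18],[15,0],[19,18],[26,0],[32,13],[35,8],[39,13],[41,18],[50,0]]
[[6,18],[15,0],[19,18],[26,0],[32,13],[35,8],[39,13],[41,18],[50,0]]
[[6,18],[15,0],[19,18],[26,0],[32,13],[35,8],[39,13],[41,18],[50,0]]
[[6,18],[15,0],[19,18],[26,2],[29,0],[32,13],[35,8],[39,13],[41,18],[50,0]]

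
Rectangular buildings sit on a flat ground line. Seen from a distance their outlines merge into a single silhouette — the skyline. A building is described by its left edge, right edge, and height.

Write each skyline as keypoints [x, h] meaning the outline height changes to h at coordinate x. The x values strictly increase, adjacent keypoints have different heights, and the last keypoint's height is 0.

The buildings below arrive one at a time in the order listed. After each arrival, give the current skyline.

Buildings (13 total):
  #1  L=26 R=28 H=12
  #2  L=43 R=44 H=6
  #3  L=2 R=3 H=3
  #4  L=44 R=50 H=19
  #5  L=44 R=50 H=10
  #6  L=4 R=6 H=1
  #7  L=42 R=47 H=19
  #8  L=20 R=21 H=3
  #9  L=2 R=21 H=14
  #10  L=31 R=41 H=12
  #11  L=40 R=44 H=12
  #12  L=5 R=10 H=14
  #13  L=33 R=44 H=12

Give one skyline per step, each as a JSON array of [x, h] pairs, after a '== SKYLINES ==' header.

== SKYLINES ==
[[26,12],[28,0]]
[[26,12],[28,0],[43,6],[44,0]]
[[2,3],[3,0],[26,12],[28,0],[43,6],[44,0]]
[[2,3],[3,0],[26,12],[28,0],[43,6],[44,19],[50,0]]
[[2,3],[3,0],[26,12],[28,0],[43,6],[44,19],[50,0]]
[[2,3],[3,0],[4,1],[6,0],[26,12],[28,0],[43,6],[44,19],[50,0]]
[[2,3],[3,0],[4,1],[6,0],[26,12],[28,0],[42,19],[50,0]]
[[2,3],[3,0],[4,1],[6,0],[20,3],[21,0],[26,12],[28,0],[42,19],[50,0]]
[[2,14],[21,0],[26,12],[28,0],[42,19],[50,0]]
[[2,14],[21,0],[26,12],[28,0],[31,12],[41,0],[42,19],[50,0]]
[[2,14],[21,0],[26,12],[28,0],[31,12],[42,19],[50,0]]
[[2,14],[21,0],[26,12],[28,0],[31,12],[42,19],[50,0]]
[[2,14],[21,0],[26,12],[28,0],[31,12],[42,19],[50,0]]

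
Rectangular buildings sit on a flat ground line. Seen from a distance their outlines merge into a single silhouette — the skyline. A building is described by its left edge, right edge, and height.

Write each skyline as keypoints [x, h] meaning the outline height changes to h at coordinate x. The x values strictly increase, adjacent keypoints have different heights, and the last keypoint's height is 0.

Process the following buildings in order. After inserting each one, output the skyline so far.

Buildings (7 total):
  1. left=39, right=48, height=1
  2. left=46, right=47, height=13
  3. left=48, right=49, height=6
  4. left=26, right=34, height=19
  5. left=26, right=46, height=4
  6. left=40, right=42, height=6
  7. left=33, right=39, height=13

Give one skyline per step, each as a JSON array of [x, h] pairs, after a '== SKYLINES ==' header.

== SKYLINES ==
[[39,1],[48,0]]
[[39,1],[46,13],[47,1],[48,0]]
[[39,1],[46,13],[47,1],[48,6],[49,0]]
[[26,19],[34,0],[39,1],[46,13],[47,1],[48,6],[49,0]]
[[26,19],[34,4],[46,13],[47,1],[48,6],[49,0]]
[[26,19],[34,4],[40,6],[42,4],[46,13],[47,1],[48,6],[49,0]]
[[26,19],[34,13],[39,4],[40,6],[42,4],[46,13],[47,1],[48,6],[49,0]]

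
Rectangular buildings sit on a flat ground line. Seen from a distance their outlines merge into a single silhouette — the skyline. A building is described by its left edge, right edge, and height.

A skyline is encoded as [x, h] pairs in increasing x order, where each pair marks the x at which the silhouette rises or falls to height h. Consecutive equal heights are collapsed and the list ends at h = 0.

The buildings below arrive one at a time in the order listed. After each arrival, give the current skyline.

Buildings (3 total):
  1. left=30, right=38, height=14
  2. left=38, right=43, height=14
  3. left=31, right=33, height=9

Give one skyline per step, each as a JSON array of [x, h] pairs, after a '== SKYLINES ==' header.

== SKYLINES ==
[[30,14],[38,0]]
[[30,14],[43,0]]
[[30,14],[43,0]]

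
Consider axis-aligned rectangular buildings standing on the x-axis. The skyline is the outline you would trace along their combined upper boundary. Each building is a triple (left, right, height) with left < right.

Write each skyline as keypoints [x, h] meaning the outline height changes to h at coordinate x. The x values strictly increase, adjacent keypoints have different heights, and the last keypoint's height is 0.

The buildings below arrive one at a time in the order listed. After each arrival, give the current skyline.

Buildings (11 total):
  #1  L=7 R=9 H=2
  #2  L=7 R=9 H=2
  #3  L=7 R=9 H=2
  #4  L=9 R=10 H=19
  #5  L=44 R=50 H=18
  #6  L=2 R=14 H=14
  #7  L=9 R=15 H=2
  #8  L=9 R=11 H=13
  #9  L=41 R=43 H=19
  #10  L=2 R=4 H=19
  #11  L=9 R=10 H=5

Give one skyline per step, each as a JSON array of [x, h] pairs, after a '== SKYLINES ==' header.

== SKYLINES ==
[[7,2],[9,0]]
[[7,2],[9,0]]
[[7,2],[9,0]]
[[7,2],[9,19],[10,0]]
[[7,2],[9,19],[10,0],[44,18],[50,0]]
[[2,14],[9,19],[10,14],[14,0],[44,18],[50,0]]
[[2,14],[9,19],[10,14],[14,2],[15,0],[44,18],[50,0]]
[[2,14],[9,19],[10,14],[14,2],[15,0],[44,18],[50,0]]
[[2,14],[9,19],[10,14],[14,2],[15,0],[41,19],[43,0],[44,18],[50,0]]
[[2,19],[4,14],[9,19],[10,14],[14,2],[15,0],[41,19],[43,0],[44,18],[50,0]]
[[2,19],[4,14],[9,19],[10,14],[14,2],[15,0],[41,19],[43,0],[44,18],[50,0]]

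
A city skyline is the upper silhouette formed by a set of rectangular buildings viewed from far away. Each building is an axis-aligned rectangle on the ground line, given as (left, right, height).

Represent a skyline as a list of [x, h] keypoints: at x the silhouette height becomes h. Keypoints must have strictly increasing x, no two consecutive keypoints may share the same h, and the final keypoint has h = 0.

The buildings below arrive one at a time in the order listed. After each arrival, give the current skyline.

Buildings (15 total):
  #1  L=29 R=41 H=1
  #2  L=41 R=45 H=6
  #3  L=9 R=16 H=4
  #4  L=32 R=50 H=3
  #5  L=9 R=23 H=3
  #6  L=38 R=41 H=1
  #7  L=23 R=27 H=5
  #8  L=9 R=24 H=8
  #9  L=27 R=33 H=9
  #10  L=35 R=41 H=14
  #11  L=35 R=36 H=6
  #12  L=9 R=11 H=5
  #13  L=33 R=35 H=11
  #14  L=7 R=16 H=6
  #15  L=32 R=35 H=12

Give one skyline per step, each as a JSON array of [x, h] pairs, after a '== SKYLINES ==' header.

== SKYLINES ==
[[29,1],[41,0]]
[[29,1],[41,6],[45,0]]
[[9,4],[16,0],[29,1],[41,6],[45,0]]
[[9,4],[16,0],[29,1],[32,3],[41,6],[45,3],[50,0]]
[[9,4],[16,3],[23,0],[29,1],[32,3],[41,6],[45,3],[50,0]]
[[9,4],[16,3],[23,0],[29,1],[32,3],[41,6],[45,3],[50,0]]
[[9,4],[16,3],[23,5],[27,0],[29,1],[32,3],[41,6],[45,3],[50,0]]
[[9,8],[24,5],[27,0],[29,1],[32,3],[41,6],[45,3],[50,0]]
[[9,8],[24,5],[27,9],[33,3],[41,6],[45,3],[50,0]]
[[9,8],[24,5],[27,9],[33,3],[35,14],[41,6],[45,3],[50,0]]
[[9,8],[24,5],[27,9],[33,3],[35,14],[41,6],[45,3],[50,0]]
[[9,8],[24,5],[27,9],[33,3],[35,14],[41,6],[45,3],[50,0]]
[[9,8],[24,5],[27,9],[33,11],[35,14],[41,6],[45,3],[50,0]]
[[7,6],[9,8],[24,5],[27,9],[33,11],[35,14],[41,6],[45,3],[50,0]]
[[7,6],[9,8],[24,5],[27,9],[32,12],[35,14],[41,6],[45,3],[50,0]]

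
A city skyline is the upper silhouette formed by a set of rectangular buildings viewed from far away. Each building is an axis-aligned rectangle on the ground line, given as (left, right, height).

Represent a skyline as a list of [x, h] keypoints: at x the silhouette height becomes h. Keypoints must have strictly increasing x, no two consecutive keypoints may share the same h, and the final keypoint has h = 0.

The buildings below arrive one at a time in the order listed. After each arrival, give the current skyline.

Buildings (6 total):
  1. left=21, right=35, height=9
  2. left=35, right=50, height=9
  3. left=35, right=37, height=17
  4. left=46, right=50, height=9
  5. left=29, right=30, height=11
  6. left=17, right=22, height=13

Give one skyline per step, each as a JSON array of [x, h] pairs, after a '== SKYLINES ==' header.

== SKYLINES ==
[[21,9],[35,0]]
[[21,9],[50,0]]
[[21,9],[35,17],[37,9],[50,0]]
[[21,9],[35,17],[37,9],[50,0]]
[[21,9],[29,11],[30,9],[35,17],[37,9],[50,0]]
[[17,13],[22,9],[29,11],[30,9],[35,17],[37,9],[50,0]]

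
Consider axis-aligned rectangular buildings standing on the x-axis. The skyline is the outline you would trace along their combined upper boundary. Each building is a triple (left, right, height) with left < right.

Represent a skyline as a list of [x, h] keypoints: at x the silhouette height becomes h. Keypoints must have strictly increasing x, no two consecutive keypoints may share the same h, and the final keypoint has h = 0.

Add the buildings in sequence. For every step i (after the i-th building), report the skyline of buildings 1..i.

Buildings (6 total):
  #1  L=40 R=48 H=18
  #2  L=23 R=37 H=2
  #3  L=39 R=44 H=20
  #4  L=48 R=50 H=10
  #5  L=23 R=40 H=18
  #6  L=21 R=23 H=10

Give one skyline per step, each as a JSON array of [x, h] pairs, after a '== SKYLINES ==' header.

== SKYLINES ==
[[40,18],[48,0]]
[[23,2],[37,0],[40,18],[48,0]]
[[23,2],[37,0],[39,20],[44,18],[48,0]]
[[23,2],[37,0],[39,20],[44,18],[48,10],[50,0]]
[[23,18],[39,20],[44,18],[48,10],[50,0]]
[[21,10],[23,18],[39,20],[44,18],[48,10],[50,0]]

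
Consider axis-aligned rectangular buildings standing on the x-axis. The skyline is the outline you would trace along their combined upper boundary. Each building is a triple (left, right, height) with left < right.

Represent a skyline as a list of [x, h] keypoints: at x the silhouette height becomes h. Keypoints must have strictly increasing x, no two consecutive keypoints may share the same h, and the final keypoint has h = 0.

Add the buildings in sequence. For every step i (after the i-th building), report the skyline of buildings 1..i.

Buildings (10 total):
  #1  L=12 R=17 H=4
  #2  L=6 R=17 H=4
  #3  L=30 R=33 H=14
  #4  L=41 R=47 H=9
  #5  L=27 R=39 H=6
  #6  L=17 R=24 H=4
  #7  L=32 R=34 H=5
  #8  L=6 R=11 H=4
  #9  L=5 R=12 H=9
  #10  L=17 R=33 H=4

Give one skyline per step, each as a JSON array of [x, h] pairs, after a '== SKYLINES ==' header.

== SKYLINES ==
[[12,4],[17,0]]
[[6,4],[17,0]]
[[6,4],[17,0],[30,14],[33,0]]
[[6,4],[17,0],[30,14],[33,0],[41,9],[47,0]]
[[6,4],[17,0],[27,6],[30,14],[33,6],[39,0],[41,9],[47,0]]
[[6,4],[24,0],[27,6],[30,14],[33,6],[39,0],[41,9],[47,0]]
[[6,4],[24,0],[27,6],[30,14],[33,6],[39,0],[41,9],[47,0]]
[[6,4],[24,0],[27,6],[30,14],[33,6],[39,0],[41,9],[47,0]]
[[5,9],[12,4],[24,0],[27,6],[30,14],[33,6],[39,0],[41,9],[47,0]]
[[5,9],[12,4],[27,6],[30,14],[33,6],[39,0],[41,9],[47,0]]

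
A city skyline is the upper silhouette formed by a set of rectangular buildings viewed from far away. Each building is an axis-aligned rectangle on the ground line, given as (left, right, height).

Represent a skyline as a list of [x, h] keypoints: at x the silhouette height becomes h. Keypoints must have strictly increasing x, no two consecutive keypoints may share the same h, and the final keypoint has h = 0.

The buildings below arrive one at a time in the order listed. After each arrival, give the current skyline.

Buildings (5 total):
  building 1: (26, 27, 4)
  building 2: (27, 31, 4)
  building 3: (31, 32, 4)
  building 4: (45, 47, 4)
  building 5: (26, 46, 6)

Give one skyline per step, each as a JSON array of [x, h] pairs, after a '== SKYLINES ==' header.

== SKYLINES ==
[[26,4],[27,0]]
[[26,4],[31,0]]
[[26,4],[32,0]]
[[26,4],[32,0],[45,4],[47,0]]
[[26,6],[46,4],[47,0]]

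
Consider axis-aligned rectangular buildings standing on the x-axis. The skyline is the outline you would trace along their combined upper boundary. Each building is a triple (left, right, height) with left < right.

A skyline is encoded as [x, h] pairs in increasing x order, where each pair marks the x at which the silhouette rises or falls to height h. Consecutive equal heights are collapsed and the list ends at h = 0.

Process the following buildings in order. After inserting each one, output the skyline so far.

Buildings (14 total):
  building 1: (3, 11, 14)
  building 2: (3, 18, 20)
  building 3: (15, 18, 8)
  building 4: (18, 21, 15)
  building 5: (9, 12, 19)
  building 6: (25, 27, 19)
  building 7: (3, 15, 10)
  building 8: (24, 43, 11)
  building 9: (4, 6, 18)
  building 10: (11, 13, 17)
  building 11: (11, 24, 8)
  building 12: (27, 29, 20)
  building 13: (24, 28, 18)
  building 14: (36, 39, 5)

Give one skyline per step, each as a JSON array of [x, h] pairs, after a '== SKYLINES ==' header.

== SKYLINES ==
[[3,14],[11,0]]
[[3,20],[18,0]]
[[3,20],[18,0]]
[[3,20],[18,15],[21,0]]
[[3,20],[18,15],[21,0]]
[[3,20],[18,15],[21,0],[25,19],[27,0]]
[[3,20],[18,15],[21,0],[25,19],[27,0]]
[[3,20],[18,15],[21,0],[24,11],[25,19],[27,11],[43,0]]
[[3,20],[18,15],[21,0],[24,11],[25,19],[27,11],[43,0]]
[[3,20],[18,15],[21,0],[24,11],[25,19],[27,11],[43,0]]
[[3,20],[18,15],[21,8],[24,11],[25,19],[27,11],[43,0]]
[[3,20],[18,15],[21,8],[24,11],[25,19],[27,20],[29,11],[43,0]]
[[3,20],[18,15],[21,8],[24,18],[25,19],[27,20],[29,11],[43,0]]
[[3,20],[18,15],[21,8],[24,18],[25,19],[27,20],[29,11],[43,0]]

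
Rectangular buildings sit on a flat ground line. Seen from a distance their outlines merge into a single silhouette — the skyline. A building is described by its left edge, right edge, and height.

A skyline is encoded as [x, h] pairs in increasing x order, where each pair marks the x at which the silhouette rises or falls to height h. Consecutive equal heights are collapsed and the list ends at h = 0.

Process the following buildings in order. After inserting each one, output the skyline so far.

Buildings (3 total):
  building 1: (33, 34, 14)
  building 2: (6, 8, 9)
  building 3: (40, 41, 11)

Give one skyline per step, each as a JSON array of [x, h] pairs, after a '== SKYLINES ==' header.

== SKYLINES ==
[[33,14],[34,0]]
[[6,9],[8,0],[33,14],[34,0]]
[[6,9],[8,0],[33,14],[34,0],[40,11],[41,0]]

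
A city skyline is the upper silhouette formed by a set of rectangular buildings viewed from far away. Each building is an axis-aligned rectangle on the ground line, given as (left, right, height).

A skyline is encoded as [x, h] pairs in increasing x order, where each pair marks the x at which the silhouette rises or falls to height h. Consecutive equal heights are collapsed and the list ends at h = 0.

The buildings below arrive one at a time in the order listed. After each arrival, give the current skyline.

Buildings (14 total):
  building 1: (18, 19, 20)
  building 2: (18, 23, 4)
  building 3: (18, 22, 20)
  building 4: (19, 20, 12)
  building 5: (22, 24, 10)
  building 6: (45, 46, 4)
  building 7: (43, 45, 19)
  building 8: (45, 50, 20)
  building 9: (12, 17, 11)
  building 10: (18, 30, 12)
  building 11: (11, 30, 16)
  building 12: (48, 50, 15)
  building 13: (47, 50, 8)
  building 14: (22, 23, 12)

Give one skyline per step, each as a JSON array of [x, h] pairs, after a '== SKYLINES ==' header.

== SKYLINES ==
[[18,20],[19,0]]
[[18,20],[19,4],[23,0]]
[[18,20],[22,4],[23,0]]
[[18,20],[22,4],[23,0]]
[[18,20],[22,10],[24,0]]
[[18,20],[22,10],[24,0],[45,4],[46,0]]
[[18,20],[22,10],[24,0],[43,19],[45,4],[46,0]]
[[18,20],[22,10],[24,0],[43,19],[45,20],[50,0]]
[[12,11],[17,0],[18,20],[22,10],[24,0],[43,19],[45,20],[50,0]]
[[12,11],[17,0],[18,20],[22,12],[30,0],[43,19],[45,20],[50,0]]
[[11,16],[18,20],[22,16],[30,0],[43,19],[45,20],[50,0]]
[[11,16],[18,20],[22,16],[30,0],[43,19],[45,20],[50,0]]
[[11,16],[18,20],[22,16],[30,0],[43,19],[45,20],[50,0]]
[[11,16],[18,20],[22,16],[30,0],[43,19],[45,20],[50,0]]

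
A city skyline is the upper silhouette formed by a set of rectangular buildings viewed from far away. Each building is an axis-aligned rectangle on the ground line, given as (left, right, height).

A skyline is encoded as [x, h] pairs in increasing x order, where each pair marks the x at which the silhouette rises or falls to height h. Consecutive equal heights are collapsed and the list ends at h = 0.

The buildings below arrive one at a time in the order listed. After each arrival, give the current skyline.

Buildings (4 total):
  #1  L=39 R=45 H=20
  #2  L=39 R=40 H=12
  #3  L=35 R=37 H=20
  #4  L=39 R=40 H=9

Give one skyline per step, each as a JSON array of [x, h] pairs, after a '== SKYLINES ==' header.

== SKYLINES ==
[[39,20],[45,0]]
[[39,20],[45,0]]
[[35,20],[37,0],[39,20],[45,0]]
[[35,20],[37,0],[39,20],[45,0]]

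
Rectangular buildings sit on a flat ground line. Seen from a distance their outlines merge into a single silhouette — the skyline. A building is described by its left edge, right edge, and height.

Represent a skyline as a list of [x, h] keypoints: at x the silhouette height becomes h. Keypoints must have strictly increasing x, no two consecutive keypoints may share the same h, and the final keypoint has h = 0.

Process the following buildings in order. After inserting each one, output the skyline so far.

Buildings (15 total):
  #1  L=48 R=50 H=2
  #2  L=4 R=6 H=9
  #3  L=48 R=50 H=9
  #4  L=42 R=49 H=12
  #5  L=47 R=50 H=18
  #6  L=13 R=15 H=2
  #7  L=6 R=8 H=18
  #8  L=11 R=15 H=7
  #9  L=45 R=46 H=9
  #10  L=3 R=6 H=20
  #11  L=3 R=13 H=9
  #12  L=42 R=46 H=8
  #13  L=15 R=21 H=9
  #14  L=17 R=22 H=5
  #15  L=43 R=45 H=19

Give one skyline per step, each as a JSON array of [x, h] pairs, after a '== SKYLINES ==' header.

== SKYLINES ==
[[48,2],[50,0]]
[[4,9],[6,0],[48,2],[50,0]]
[[4,9],[6,0],[48,9],[50,0]]
[[4,9],[6,0],[42,12],[49,9],[50,0]]
[[4,9],[6,0],[42,12],[47,18],[50,0]]
[[4,9],[6,0],[13,2],[15,0],[42,12],[47,18],[50,0]]
[[4,9],[6,18],[8,0],[13,2],[15,0],[42,12],[47,18],[50,0]]
[[4,9],[6,18],[8,0],[11,7],[15,0],[42,12],[47,18],[50,0]]
[[4,9],[6,18],[8,0],[11,7],[15,0],[42,12],[47,18],[50,0]]
[[3,20],[6,18],[8,0],[11,7],[15,0],[42,12],[47,18],[50,0]]
[[3,20],[6,18],[8,9],[13,7],[15,0],[42,12],[47,18],[50,0]]
[[3,20],[6,18],[8,9],[13,7],[15,0],[42,12],[47,18],[50,0]]
[[3,20],[6,18],[8,9],[13,7],[15,9],[21,0],[42,12],[47,18],[50,0]]
[[3,20],[6,18],[8,9],[13,7],[15,9],[21,5],[22,0],[42,12],[47,18],[50,0]]
[[3,20],[6,18],[8,9],[13,7],[15,9],[21,5],[22,0],[42,12],[43,19],[45,12],[47,18],[50,0]]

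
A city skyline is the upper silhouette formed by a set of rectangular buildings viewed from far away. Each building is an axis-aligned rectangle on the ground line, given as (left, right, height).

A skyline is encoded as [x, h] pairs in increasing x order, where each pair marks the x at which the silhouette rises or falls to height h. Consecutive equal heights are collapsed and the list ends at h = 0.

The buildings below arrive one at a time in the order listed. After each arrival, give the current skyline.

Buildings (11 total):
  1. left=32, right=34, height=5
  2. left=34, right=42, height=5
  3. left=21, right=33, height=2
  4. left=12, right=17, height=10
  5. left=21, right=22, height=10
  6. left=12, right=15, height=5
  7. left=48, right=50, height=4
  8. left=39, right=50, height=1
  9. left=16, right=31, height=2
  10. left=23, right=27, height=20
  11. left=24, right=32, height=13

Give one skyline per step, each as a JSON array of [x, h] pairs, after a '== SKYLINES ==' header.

== SKYLINES ==
[[32,5],[34,0]]
[[32,5],[42,0]]
[[21,2],[32,5],[42,0]]
[[12,10],[17,0],[21,2],[32,5],[42,0]]
[[12,10],[17,0],[21,10],[22,2],[32,5],[42,0]]
[[12,10],[17,0],[21,10],[22,2],[32,5],[42,0]]
[[12,10],[17,0],[21,10],[22,2],[32,5],[42,0],[48,4],[50,0]]
[[12,10],[17,0],[21,10],[22,2],[32,5],[42,1],[48,4],[50,0]]
[[12,10],[17,2],[21,10],[22,2],[32,5],[42,1],[48,4],[50,0]]
[[12,10],[17,2],[21,10],[22,2],[23,20],[27,2],[32,5],[42,1],[48,4],[50,0]]
[[12,10],[17,2],[21,10],[22,2],[23,20],[27,13],[32,5],[42,1],[48,4],[50,0]]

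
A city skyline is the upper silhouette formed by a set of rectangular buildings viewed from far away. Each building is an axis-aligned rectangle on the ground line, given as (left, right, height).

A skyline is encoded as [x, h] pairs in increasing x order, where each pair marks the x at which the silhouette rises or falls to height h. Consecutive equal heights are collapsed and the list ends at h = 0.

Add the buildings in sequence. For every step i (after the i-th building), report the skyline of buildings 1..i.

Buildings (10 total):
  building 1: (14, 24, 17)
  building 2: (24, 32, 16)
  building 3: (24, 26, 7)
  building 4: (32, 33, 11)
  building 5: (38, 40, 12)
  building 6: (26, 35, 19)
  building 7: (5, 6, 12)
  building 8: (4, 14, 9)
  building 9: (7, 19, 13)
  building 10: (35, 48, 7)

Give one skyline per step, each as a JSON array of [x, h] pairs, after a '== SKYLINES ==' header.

== SKYLINES ==
[[14,17],[24,0]]
[[14,17],[24,16],[32,0]]
[[14,17],[24,16],[32,0]]
[[14,17],[24,16],[32,11],[33,0]]
[[14,17],[24,16],[32,11],[33,0],[38,12],[40,0]]
[[14,17],[24,16],[26,19],[35,0],[38,12],[40,0]]
[[5,12],[6,0],[14,17],[24,16],[26,19],[35,0],[38,12],[40,0]]
[[4,9],[5,12],[6,9],[14,17],[24,16],[26,19],[35,0],[38,12],[40,0]]
[[4,9],[5,12],[6,9],[7,13],[14,17],[24,16],[26,19],[35,0],[38,12],[40,0]]
[[4,9],[5,12],[6,9],[7,13],[14,17],[24,16],[26,19],[35,7],[38,12],[40,7],[48,0]]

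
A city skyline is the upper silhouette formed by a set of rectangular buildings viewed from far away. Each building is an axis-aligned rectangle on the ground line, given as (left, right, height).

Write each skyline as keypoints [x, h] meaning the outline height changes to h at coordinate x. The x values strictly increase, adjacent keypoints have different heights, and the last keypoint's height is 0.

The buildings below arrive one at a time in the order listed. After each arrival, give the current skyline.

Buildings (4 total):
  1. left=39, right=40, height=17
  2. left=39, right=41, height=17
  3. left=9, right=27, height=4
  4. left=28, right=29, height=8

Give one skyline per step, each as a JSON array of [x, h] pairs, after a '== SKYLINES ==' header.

== SKYLINES ==
[[39,17],[40,0]]
[[39,17],[41,0]]
[[9,4],[27,0],[39,17],[41,0]]
[[9,4],[27,0],[28,8],[29,0],[39,17],[41,0]]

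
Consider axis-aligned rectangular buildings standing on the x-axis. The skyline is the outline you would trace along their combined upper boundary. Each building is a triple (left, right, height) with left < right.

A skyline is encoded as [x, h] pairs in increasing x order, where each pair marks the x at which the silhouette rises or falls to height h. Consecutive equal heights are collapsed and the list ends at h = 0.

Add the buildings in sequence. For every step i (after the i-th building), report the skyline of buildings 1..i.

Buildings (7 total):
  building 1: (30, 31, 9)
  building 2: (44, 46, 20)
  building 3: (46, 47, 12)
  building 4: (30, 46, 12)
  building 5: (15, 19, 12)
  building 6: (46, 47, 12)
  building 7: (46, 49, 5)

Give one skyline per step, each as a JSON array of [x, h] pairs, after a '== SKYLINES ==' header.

== SKYLINES ==
[[30,9],[31,0]]
[[30,9],[31,0],[44,20],[46,0]]
[[30,9],[31,0],[44,20],[46,12],[47,0]]
[[30,12],[44,20],[46,12],[47,0]]
[[15,12],[19,0],[30,12],[44,20],[46,12],[47,0]]
[[15,12],[19,0],[30,12],[44,20],[46,12],[47,0]]
[[15,12],[19,0],[30,12],[44,20],[46,12],[47,5],[49,0]]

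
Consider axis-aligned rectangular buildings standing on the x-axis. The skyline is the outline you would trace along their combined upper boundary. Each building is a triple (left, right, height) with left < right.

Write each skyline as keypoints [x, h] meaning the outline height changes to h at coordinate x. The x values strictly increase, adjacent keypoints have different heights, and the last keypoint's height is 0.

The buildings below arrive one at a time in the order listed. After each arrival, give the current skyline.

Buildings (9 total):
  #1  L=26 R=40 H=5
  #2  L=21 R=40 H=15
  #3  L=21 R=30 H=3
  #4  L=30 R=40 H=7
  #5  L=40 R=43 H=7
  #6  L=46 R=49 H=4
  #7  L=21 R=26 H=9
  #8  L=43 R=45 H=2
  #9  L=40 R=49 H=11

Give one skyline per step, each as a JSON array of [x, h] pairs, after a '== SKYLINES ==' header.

== SKYLINES ==
[[26,5],[40,0]]
[[21,15],[40,0]]
[[21,15],[40,0]]
[[21,15],[40,0]]
[[21,15],[40,7],[43,0]]
[[21,15],[40,7],[43,0],[46,4],[49,0]]
[[21,15],[40,7],[43,0],[46,4],[49,0]]
[[21,15],[40,7],[43,2],[45,0],[46,4],[49,0]]
[[21,15],[40,11],[49,0]]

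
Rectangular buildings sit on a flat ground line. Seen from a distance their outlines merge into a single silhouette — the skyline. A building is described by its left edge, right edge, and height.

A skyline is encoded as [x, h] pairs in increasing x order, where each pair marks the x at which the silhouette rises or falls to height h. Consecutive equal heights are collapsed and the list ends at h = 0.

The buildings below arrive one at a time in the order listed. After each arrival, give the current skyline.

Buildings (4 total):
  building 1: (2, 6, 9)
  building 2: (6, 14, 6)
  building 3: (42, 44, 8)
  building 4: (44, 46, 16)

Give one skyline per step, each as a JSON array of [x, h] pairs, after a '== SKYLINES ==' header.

== SKYLINES ==
[[2,9],[6,0]]
[[2,9],[6,6],[14,0]]
[[2,9],[6,6],[14,0],[42,8],[44,0]]
[[2,9],[6,6],[14,0],[42,8],[44,16],[46,0]]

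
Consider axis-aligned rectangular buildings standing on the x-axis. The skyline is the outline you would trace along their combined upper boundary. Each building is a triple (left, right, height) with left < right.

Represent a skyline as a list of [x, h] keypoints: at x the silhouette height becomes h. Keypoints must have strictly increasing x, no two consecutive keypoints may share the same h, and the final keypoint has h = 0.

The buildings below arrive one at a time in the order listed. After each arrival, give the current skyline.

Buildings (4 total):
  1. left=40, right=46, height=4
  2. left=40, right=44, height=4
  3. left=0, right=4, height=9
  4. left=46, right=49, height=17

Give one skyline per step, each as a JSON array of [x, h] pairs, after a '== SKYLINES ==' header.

== SKYLINES ==
[[40,4],[46,0]]
[[40,4],[46,0]]
[[0,9],[4,0],[40,4],[46,0]]
[[0,9],[4,0],[40,4],[46,17],[49,0]]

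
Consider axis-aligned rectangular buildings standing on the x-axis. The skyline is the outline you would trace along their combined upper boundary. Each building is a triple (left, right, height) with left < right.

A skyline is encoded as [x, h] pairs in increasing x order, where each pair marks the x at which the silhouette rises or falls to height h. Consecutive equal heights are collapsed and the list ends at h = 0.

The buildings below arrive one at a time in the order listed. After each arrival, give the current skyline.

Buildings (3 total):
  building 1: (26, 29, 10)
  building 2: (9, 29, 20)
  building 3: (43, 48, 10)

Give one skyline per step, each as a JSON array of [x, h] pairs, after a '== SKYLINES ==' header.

== SKYLINES ==
[[26,10],[29,0]]
[[9,20],[29,0]]
[[9,20],[29,0],[43,10],[48,0]]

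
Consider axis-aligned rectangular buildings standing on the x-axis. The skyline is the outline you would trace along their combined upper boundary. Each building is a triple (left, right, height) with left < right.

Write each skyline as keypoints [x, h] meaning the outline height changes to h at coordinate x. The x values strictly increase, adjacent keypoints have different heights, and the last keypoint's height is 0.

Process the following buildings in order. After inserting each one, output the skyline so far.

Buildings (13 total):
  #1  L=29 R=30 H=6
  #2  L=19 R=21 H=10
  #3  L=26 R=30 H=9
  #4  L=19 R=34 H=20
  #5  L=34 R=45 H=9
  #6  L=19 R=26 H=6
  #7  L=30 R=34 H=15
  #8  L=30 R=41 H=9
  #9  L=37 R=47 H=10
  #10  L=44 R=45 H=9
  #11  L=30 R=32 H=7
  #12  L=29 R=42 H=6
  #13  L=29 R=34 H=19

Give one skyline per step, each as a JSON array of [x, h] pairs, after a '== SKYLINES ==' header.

== SKYLINES ==
[[29,6],[30,0]]
[[19,10],[21,0],[29,6],[30,0]]
[[19,10],[21,0],[26,9],[30,0]]
[[19,20],[34,0]]
[[19,20],[34,9],[45,0]]
[[19,20],[34,9],[45,0]]
[[19,20],[34,9],[45,0]]
[[19,20],[34,9],[45,0]]
[[19,20],[34,9],[37,10],[47,0]]
[[19,20],[34,9],[37,10],[47,0]]
[[19,20],[34,9],[37,10],[47,0]]
[[19,20],[34,9],[37,10],[47,0]]
[[19,20],[34,9],[37,10],[47,0]]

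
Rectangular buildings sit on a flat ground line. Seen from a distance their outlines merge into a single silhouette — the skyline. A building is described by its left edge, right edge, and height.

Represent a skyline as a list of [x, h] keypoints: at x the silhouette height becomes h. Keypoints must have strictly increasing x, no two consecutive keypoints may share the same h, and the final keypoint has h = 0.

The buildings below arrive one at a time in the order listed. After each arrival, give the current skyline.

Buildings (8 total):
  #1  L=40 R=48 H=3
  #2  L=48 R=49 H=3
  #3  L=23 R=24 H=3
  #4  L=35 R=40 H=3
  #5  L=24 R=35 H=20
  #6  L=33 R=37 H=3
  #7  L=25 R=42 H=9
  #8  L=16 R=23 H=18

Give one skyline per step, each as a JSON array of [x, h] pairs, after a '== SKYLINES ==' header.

== SKYLINES ==
[[40,3],[48,0]]
[[40,3],[49,0]]
[[23,3],[24,0],[40,3],[49,0]]
[[23,3],[24,0],[35,3],[49,0]]
[[23,3],[24,20],[35,3],[49,0]]
[[23,3],[24,20],[35,3],[49,0]]
[[23,3],[24,20],[35,9],[42,3],[49,0]]
[[16,18],[23,3],[24,20],[35,9],[42,3],[49,0]]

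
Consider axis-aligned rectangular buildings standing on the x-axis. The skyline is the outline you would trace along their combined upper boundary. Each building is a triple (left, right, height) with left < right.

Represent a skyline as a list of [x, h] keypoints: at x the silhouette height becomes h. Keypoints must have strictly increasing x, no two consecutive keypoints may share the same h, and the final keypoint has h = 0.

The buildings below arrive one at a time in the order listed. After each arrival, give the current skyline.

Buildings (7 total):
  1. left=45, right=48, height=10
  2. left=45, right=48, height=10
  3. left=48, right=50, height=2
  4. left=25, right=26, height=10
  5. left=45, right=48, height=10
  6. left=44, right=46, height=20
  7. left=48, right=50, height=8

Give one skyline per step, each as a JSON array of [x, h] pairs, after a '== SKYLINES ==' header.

== SKYLINES ==
[[45,10],[48,0]]
[[45,10],[48,0]]
[[45,10],[48,2],[50,0]]
[[25,10],[26,0],[45,10],[48,2],[50,0]]
[[25,10],[26,0],[45,10],[48,2],[50,0]]
[[25,10],[26,0],[44,20],[46,10],[48,2],[50,0]]
[[25,10],[26,0],[44,20],[46,10],[48,8],[50,0]]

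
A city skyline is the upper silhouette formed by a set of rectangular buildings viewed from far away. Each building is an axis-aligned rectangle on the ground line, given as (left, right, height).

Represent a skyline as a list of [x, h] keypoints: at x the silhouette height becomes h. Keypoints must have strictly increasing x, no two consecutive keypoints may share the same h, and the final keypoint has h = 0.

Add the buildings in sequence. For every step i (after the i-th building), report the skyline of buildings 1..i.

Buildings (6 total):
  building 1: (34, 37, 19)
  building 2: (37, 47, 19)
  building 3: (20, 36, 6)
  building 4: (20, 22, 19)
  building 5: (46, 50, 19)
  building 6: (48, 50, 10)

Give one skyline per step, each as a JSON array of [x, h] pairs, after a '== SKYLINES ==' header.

== SKYLINES ==
[[34,19],[37,0]]
[[34,19],[47,0]]
[[20,6],[34,19],[47,0]]
[[20,19],[22,6],[34,19],[47,0]]
[[20,19],[22,6],[34,19],[50,0]]
[[20,19],[22,6],[34,19],[50,0]]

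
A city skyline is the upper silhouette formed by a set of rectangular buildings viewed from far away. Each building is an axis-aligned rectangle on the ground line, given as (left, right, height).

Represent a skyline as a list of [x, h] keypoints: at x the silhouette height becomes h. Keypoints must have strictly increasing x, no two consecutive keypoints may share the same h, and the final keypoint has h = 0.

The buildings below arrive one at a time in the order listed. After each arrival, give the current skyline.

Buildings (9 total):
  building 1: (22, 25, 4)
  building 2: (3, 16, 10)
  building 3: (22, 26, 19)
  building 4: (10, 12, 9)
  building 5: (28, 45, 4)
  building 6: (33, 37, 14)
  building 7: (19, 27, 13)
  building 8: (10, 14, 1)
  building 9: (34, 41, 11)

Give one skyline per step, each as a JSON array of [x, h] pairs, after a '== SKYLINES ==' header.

== SKYLINES ==
[[22,4],[25,0]]
[[3,10],[16,0],[22,4],[25,0]]
[[3,10],[16,0],[22,19],[26,0]]
[[3,10],[16,0],[22,19],[26,0]]
[[3,10],[16,0],[22,19],[26,0],[28,4],[45,0]]
[[3,10],[16,0],[22,19],[26,0],[28,4],[33,14],[37,4],[45,0]]
[[3,10],[16,0],[19,13],[22,19],[26,13],[27,0],[28,4],[33,14],[37,4],[45,0]]
[[3,10],[16,0],[19,13],[22,19],[26,13],[27,0],[28,4],[33,14],[37,4],[45,0]]
[[3,10],[16,0],[19,13],[22,19],[26,13],[27,0],[28,4],[33,14],[37,11],[41,4],[45,0]]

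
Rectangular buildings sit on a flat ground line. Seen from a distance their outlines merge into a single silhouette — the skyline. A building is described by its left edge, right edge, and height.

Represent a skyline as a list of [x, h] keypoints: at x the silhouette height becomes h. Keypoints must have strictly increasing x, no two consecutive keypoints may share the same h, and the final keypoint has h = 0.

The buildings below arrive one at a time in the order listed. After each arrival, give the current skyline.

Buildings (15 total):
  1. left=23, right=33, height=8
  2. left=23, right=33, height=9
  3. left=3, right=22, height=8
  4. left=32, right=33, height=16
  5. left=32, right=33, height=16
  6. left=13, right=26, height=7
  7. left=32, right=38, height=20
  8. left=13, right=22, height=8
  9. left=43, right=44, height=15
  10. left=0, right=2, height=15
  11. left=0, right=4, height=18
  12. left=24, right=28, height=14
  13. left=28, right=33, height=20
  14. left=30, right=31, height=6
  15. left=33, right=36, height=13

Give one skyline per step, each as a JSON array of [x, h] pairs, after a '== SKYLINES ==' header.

== SKYLINES ==
[[23,8],[33,0]]
[[23,9],[33,0]]
[[3,8],[22,0],[23,9],[33,0]]
[[3,8],[22,0],[23,9],[32,16],[33,0]]
[[3,8],[22,0],[23,9],[32,16],[33,0]]
[[3,8],[22,7],[23,9],[32,16],[33,0]]
[[3,8],[22,7],[23,9],[32,20],[38,0]]
[[3,8],[22,7],[23,9],[32,20],[38,0]]
[[3,8],[22,7],[23,9],[32,20],[38,0],[43,15],[44,0]]
[[0,15],[2,0],[3,8],[22,7],[23,9],[32,20],[38,0],[43,15],[44,0]]
[[0,18],[4,8],[22,7],[23,9],[32,20],[38,0],[43,15],[44,0]]
[[0,18],[4,8],[22,7],[23,9],[24,14],[28,9],[32,20],[38,0],[43,15],[44,0]]
[[0,18],[4,8],[22,7],[23,9],[24,14],[28,20],[38,0],[43,15],[44,0]]
[[0,18],[4,8],[22,7],[23,9],[24,14],[28,20],[38,0],[43,15],[44,0]]
[[0,18],[4,8],[22,7],[23,9],[24,14],[28,20],[38,0],[43,15],[44,0]]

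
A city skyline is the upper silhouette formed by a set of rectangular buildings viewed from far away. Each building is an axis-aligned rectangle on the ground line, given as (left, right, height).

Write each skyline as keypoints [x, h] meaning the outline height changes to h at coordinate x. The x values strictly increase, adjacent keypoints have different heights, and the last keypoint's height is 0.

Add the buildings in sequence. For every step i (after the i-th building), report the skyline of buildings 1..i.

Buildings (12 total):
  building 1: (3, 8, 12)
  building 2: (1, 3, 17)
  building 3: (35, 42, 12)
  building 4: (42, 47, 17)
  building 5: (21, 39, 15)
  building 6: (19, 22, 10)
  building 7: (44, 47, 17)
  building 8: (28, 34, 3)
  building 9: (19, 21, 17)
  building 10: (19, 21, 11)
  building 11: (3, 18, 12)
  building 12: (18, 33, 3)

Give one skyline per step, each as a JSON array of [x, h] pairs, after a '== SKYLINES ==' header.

== SKYLINES ==
[[3,12],[8,0]]
[[1,17],[3,12],[8,0]]
[[1,17],[3,12],[8,0],[35,12],[42,0]]
[[1,17],[3,12],[8,0],[35,12],[42,17],[47,0]]
[[1,17],[3,12],[8,0],[21,15],[39,12],[42,17],[47,0]]
[[1,17],[3,12],[8,0],[19,10],[21,15],[39,12],[42,17],[47,0]]
[[1,17],[3,12],[8,0],[19,10],[21,15],[39,12],[42,17],[47,0]]
[[1,17],[3,12],[8,0],[19,10],[21,15],[39,12],[42,17],[47,0]]
[[1,17],[3,12],[8,0],[19,17],[21,15],[39,12],[42,17],[47,0]]
[[1,17],[3,12],[8,0],[19,17],[21,15],[39,12],[42,17],[47,0]]
[[1,17],[3,12],[18,0],[19,17],[21,15],[39,12],[42,17],[47,0]]
[[1,17],[3,12],[18,3],[19,17],[21,15],[39,12],[42,17],[47,0]]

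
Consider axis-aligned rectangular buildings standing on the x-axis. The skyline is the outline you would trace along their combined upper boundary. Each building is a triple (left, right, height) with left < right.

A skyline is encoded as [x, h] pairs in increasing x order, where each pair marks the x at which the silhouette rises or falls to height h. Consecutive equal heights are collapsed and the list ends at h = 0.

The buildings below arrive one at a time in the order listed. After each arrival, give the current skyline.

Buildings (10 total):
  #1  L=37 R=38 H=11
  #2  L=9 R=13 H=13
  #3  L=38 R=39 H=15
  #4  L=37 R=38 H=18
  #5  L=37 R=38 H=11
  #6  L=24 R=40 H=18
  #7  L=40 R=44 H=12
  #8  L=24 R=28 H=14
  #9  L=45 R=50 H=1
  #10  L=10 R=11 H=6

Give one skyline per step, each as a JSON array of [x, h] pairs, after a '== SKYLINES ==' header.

== SKYLINES ==
[[37,11],[38,0]]
[[9,13],[13,0],[37,11],[38,0]]
[[9,13],[13,0],[37,11],[38,15],[39,0]]
[[9,13],[13,0],[37,18],[38,15],[39,0]]
[[9,13],[13,0],[37,18],[38,15],[39,0]]
[[9,13],[13,0],[24,18],[40,0]]
[[9,13],[13,0],[24,18],[40,12],[44,0]]
[[9,13],[13,0],[24,18],[40,12],[44,0]]
[[9,13],[13,0],[24,18],[40,12],[44,0],[45,1],[50,0]]
[[9,13],[13,0],[24,18],[40,12],[44,0],[45,1],[50,0]]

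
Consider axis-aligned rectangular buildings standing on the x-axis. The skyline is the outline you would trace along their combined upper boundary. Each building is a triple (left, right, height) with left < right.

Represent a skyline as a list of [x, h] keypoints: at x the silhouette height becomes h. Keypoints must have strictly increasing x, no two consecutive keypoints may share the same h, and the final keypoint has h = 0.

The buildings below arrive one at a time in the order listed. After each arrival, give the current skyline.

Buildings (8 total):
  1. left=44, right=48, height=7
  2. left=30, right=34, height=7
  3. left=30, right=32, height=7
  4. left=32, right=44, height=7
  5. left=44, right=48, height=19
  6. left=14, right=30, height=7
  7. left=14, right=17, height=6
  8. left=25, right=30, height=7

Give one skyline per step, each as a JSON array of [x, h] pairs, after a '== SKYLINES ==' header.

== SKYLINES ==
[[44,7],[48,0]]
[[30,7],[34,0],[44,7],[48,0]]
[[30,7],[34,0],[44,7],[48,0]]
[[30,7],[48,0]]
[[30,7],[44,19],[48,0]]
[[14,7],[44,19],[48,0]]
[[14,7],[44,19],[48,0]]
[[14,7],[44,19],[48,0]]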